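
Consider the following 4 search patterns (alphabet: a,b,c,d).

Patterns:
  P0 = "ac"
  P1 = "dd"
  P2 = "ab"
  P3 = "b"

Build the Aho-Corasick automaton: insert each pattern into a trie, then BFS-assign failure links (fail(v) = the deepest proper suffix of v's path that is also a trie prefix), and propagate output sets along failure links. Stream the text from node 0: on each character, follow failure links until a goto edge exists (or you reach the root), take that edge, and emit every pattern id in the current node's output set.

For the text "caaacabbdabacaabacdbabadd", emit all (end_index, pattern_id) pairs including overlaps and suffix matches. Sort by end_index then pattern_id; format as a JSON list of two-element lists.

Build automaton:
Trie (insert patterns):
  n0 'ε': a→1 b→6 d→3
  n1 'a': b→5 c→2
  n2 'ac': ·  [P0 ends]
  n3 'd': d→4
  n4 'dd': ·  [P1 ends]
  n5 'ab': ·  [P2 ends]
  n6 'b': ·  [P3 ends]

Failure links (BFS by depth):
  n1('a'): parent n0 fail=0; on 'a' 0 → fail=0;  out ∅∪∅=∅
  n3('d'): parent n0 fail=0; on 'd' 0 → fail=0;  out ∅∪∅=∅
  n6('b'): parent n0 fail=0; on 'b' 0 → fail=0;  out {3}∪∅={3}
  n2('ac'): parent n1 fail=0; on 'c' 0 → fail=0;  out {0}∪∅={0}
  n4('dd'): parent n3 fail=0; on 'd' 0 → fail=3;  out {1}∪∅={1}
  n5('ab'): parent n1 fail=0; on 'b' 0 → fail=6;  out {2}∪{3}={2,3}

Text stream:
pos 0 'c': at 0
pos 1 'a': at 1
pos 2 'a': at 1 ·f
pos 3 'a': at 1 ·f
pos 4 'c': at 2  → match P0@[3:4]
pos 5 'a': at 1 ·f
pos 6 'b': at 5  → match P2@[5:6],P3@[6:6]
pos 7 'b': at 6 ·f  → match P3@[7:7]
pos 8 'd': at 3 ·f
pos 9 'a': at 1 ·f
pos 10 'b': at 5  → match P2@[9:10],P3@[10:10]
pos 11 'a': at 1 ·f
pos 12 'c': at 2  → match P0@[11:12]
pos 13 'a': at 1 ·f
pos 14 'a': at 1 ·f
pos 15 'b': at 5  → match P2@[14:15],P3@[15:15]
pos 16 'a': at 1 ·f
pos 17 'c': at 2  → match P0@[16:17]
pos 18 'd': at 3 ·f
pos 19 'b': at 6 ·f  → match P3@[19:19]
pos 20 'a': at 1 ·f
pos 21 'b': at 5  → match P2@[20:21],P3@[21:21]
pos 22 'a': at 1 ·f
pos 23 'd': at 3 ·f
pos 24 'd': at 4  → match P1@[23:24]

Result: [[4,0],[6,2],[6,3],[7,3],[10,2],[10,3],[12,0],[15,2],[15,3],[17,0],[19,3],[21,2],[21,3],[24,1]]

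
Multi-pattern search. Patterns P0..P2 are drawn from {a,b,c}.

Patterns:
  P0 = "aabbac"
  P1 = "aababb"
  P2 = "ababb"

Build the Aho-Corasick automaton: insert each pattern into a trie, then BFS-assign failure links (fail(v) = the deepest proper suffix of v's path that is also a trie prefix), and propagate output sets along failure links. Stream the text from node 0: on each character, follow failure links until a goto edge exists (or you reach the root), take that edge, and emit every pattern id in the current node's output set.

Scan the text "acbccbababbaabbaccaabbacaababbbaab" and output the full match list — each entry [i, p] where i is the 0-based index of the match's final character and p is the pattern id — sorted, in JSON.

Construct AC machine:
Trie (insert patterns):
  n0 'ε': a→1
  n1 'a': a→2 b→10
  n2 'aa': b→3
  n3 'aab': a→7 b→4
  n4 'aabb': a→5
  n5 'aabba': c→6
  n6 'aabbac': ·  [P0 ends]
  n7 'aaba': b→8
  n8 'aabab': b→9
  n9 'aababb': ·  [P1 ends]
  n10 'ab': a→11
  n11 'aba': b→12
  n12 'abab': b→13
  n13 'ababb': ·  [P2 ends]

BFS fail/out derivation:
  n1('a'): parent n0 fail=0; on 'a' 0 → fail=0;  out ∅∪∅=∅
  n2('aa'): parent n1 fail=0; on 'a' 0 → fail=1;  out ∅∪∅=∅
  n10('ab'): parent n1 fail=0; on 'b' 0 → fail=0;  out ∅∪∅=∅
  n3('aab'): parent n2 fail=1; on 'b' 1 → fail=10;  out ∅∪∅=∅
  n11('aba'): parent n10 fail=0; on 'a' 0 → fail=1;  out ∅∪∅=∅
  n4('aabb'): parent n3 fail=10; on 'b' 10→0 → fail=0;  out ∅∪∅=∅
  n7('aaba'): parent n3 fail=10; on 'a' 10 → fail=11;  out ∅∪∅=∅
  n12('abab'): parent n11 fail=1; on 'b' 1 → fail=10;  out ∅∪∅=∅
  n5('aabba'): parent n4 fail=0; on 'a' 0 → fail=1;  out ∅∪∅=∅
  n8('aabab'): parent n7 fail=11; on 'b' 11 → fail=12;  out ∅∪∅=∅
  n13('ababb'): parent n12 fail=10; on 'b' 10→0 → fail=0;  out {2}∪∅={2}
  n6('aabbac'): parent n5 fail=1; on 'c' 1→0 → fail=0;  out {0}∪∅={0}
  n9('aababb'): parent n8 fail=12; on 'b' 12 → fail=13;  out {1}∪{2}={1,2}

Scan:
[0] read 'a'  n0⇒n1
[1] read 'c'  n1⇒n0 (via fail)
[2] read 'b'  n0⇒n0
[3] read 'c'  n0⇒n0
[4] read 'c'  n0⇒n0
[5] read 'b'  n0⇒n0
[6] read 'a'  n0⇒n1
[7] read 'b'  n1⇒n10
[8] read 'a'  n10⇒n11
[9] read 'b'  n11⇒n12
[10] read 'b'  n12⇒n13  → match P2@[6:10]
[11] read 'a'  n13⇒n1 (via fail)
[12] read 'a'  n1⇒n2
[13] read 'b'  n2⇒n3
[14] read 'b'  n3⇒n4
[15] read 'a'  n4⇒n5
[16] read 'c'  n5⇒n6  → match P0@[11:16]
[17] read 'c'  n6⇒n0 (via fail)
[18] read 'a'  n0⇒n1
[19] read 'a'  n1⇒n2
[20] read 'b'  n2⇒n3
[21] read 'b'  n3⇒n4
[22] read 'a'  n4⇒n5
[23] read 'c'  n5⇒n6  → match P0@[18:23]
[24] read 'a'  n6⇒n1 (via fail)
[25] read 'a'  n1⇒n2
[26] read 'b'  n2⇒n3
[27] read 'a'  n3⇒n7
[28] read 'b'  n7⇒n8
[29] read 'b'  n8⇒n9  → match P1@[24:29],P2@[25:29]
[30] read 'b'  n9⇒n0 (via fail)
[31] read 'a'  n0⇒n1
[32] read 'a'  n1⇒n2
[33] read 'b'  n2⇒n3

Result: [[10,2],[16,0],[23,0],[29,1],[29,2]]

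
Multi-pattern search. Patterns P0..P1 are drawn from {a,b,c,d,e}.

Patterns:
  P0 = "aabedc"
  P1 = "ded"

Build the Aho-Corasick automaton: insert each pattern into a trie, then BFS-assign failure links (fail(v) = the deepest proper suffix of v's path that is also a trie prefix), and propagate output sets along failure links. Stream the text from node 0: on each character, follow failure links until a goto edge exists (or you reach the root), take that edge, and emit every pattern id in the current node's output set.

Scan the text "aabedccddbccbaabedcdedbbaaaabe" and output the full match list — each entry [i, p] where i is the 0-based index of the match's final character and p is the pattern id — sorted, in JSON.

Build automaton:
Trie nodes:
  0='ε' goto a→1 d→7
  1='a' goto a→2
  2='aa' goto b→3
  3='aab' goto e→4
  4='aabe' goto d→5
  5='aabed' goto c→6
  6='aabedc' goto ·  ←P0
  7='d' goto e→8
  8='de' goto d→9
  9='ded' goto ·  ←P1

Failure links (BFS by depth):
  n1('a'): parent n0 fail=0; on 'a' 0 → fail=0;  out ∅∪∅=∅
  n7('d'): parent n0 fail=0; on 'd' 0 → fail=0;  out ∅∪∅=∅
  n2('aa'): parent n1 fail=0; on 'a' 0 → fail=1;  out ∅∪∅=∅
  n8('de'): parent n7 fail=0; on 'e' 0 → fail=0;  out ∅∪∅=∅
  n3('aab'): parent n2 fail=1; on 'b' 1→0 → fail=0;  out ∅∪∅=∅
  n9('ded'): parent n8 fail=0; on 'd' 0 → fail=7;  out {1}∪∅={1}
  n4('aabe'): parent n3 fail=0; on 'e' 0 → fail=0;  out ∅∪∅=∅
  n5('aabed'): parent n4 fail=0; on 'd' 0 → fail=7;  out ∅∪∅=∅
  n6('aabedc'): parent n5 fail=7; on 'c' 7→0 → fail=0;  out {0}∪∅={0}

Run:
i=0 'a': node 0→1
i=1 'a': node 1→2
i=2 'b': node 2→3
i=3 'e': node 3→4
i=4 'd': node 4→5
i=5 'c': node 5→6  → match P0@[0:5]
i=6 'c': node 6→0 (fail-walked)
i=7 'd': node 0→7
i=8 'd': node 7→7 (fail-walked)
i=9 'b': node 7→0 (fail-walked)
i=10 'c': node 0→0
i=11 'c': node 0→0
i=12 'b': node 0→0
i=13 'a': node 0→1
i=14 'a': node 1→2
i=15 'b': node 2→3
i=16 'e': node 3→4
i=17 'd': node 4→5
i=18 'c': node 5→6  → match P0@[13:18]
i=19 'd': node 6→7 (fail-walked)
i=20 'e': node 7→8
i=21 'd': node 8→9  → match P1@[19:21]
i=22 'b': node 9→0 (fail-walked)
i=23 'b': node 0→0
i=24 'a': node 0→1
i=25 'a': node 1→2
i=26 'a': node 2→2 (fail-walked)
i=27 'a': node 2→2 (fail-walked)
i=28 'b': node 2→3
i=29 'e': node 3→4

Result: [[5,0],[18,0],[21,1]]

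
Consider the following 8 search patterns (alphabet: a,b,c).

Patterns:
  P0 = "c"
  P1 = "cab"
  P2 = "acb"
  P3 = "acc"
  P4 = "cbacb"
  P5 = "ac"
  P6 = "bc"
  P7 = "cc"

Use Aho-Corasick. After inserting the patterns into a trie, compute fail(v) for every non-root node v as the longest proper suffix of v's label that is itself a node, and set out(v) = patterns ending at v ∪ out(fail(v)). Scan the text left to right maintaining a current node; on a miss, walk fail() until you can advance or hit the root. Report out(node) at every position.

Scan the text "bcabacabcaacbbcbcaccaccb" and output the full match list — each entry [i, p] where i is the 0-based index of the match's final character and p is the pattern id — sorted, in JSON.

Build:
Trie nodes:
  0='ε' goto a→4 b→12 c→1
  1='c' goto a→2 b→8 c→14  ←P0
  2='ca' goto b→3
  3='cab' goto ·  ←P1
  4='a' goto c→5
  5='ac' goto b→6 c→7  ←P5
  6='acb' goto ·  ←P2
  7='acc' goto ·  ←P3
  8='cb' goto a→9
  9='cba' goto c→10
  10='cbac' goto b→11
  11='cbacb' goto ·  ←P4
  12='b' goto c→13
  13='bc' goto ·  ←P6
  14='cc' goto ·  ←P7

Failure links (BFS by depth):
  fail(1) 'c': from fail(0)=0 chase 'c': 0 ⇒ 0;  out={0}∪out(0)={0}
  fail(4) 'a': from fail(0)=0 chase 'a': 0 ⇒ 0;  out=∅∪out(0)=∅
  fail(12) 'b': from fail(0)=0 chase 'b': 0 ⇒ 0;  out=∅∪out(0)=∅
  fail(2) 'ca': from fail(1)=0 chase 'a': 0 ⇒ 4;  out=∅∪out(4)=∅
  fail(5) 'ac': from fail(4)=0 chase 'c': 0 ⇒ 1;  out={5}∪out(1)={0,5}
  fail(8) 'cb': from fail(1)=0 chase 'b': 0 ⇒ 12;  out=∅∪out(12)=∅
  fail(13) 'bc': from fail(12)=0 chase 'c': 0 ⇒ 1;  out={6}∪out(1)={0,6}
  fail(14) 'cc': from fail(1)=0 chase 'c': 0 ⇒ 1;  out={7}∪out(1)={0,7}
  fail(3) 'cab': from fail(2)=4 chase 'b': 4→0 ⇒ 12;  out={1}∪out(12)={1}
  fail(6) 'acb': from fail(5)=1 chase 'b': 1 ⇒ 8;  out={2}∪out(8)={2}
  fail(7) 'acc': from fail(5)=1 chase 'c': 1 ⇒ 14;  out={3}∪out(14)={0,3,7}
  fail(9) 'cba': from fail(8)=12 chase 'a': 12→0 ⇒ 4;  out=∅∪out(4)=∅
  fail(10) 'cbac': from fail(9)=4 chase 'c': 4 ⇒ 5;  out=∅∪out(5)={0,5}
  fail(11) 'cbacb': from fail(10)=5 chase 'b': 5 ⇒ 6;  out={4}∪out(6)={2,4}

Text stream:
[0] read 'b'  n0⇒n12
[1] read 'c'  n12⇒n13  → match P0@[1:1],P6@[0:1]
[2] read 'a'  n13⇒n2 (fail-walked)
[3] read 'b'  n2⇒n3  → match P1@[1:3]
[4] read 'a'  n3⇒n4 (fail-walked)
[5] read 'c'  n4⇒n5  → match P0@[5:5],P5@[4:5]
[6] read 'a'  n5⇒n2 (fail-walked)
[7] read 'b'  n2⇒n3  → match P1@[5:7]
[8] read 'c'  n3⇒n13 (fail-walked)  → match P0@[8:8],P6@[7:8]
[9] read 'a'  n13⇒n2 (fail-walked)
[10] read 'a'  n2⇒n4 (fail-walked)
[11] read 'c'  n4⇒n5  → match P0@[11:11],P5@[10:11]
[12] read 'b'  n5⇒n6  → match P2@[10:12]
[13] read 'b'  n6⇒n12 (fail-walked)
[14] read 'c'  n12⇒n13  → match P0@[14:14],P6@[13:14]
[15] read 'b'  n13⇒n8 (fail-walked)
[16] read 'c'  n8⇒n13 (fail-walked)  → match P0@[16:16],P6@[15:16]
[17] read 'a'  n13⇒n2 (fail-walked)
[18] read 'c'  n2⇒n5 (fail-walked)  → match P0@[18:18],P5@[17:18]
[19] read 'c'  n5⇒n7  → match P0@[19:19],P3@[17:19],P7@[18:19]
[20] read 'a'  n7⇒n2 (fail-walked)
[21] read 'c'  n2⇒n5 (fail-walked)  → match P0@[21:21],P5@[20:21]
[22] read 'c'  n5⇒n7  → match P0@[22:22],P3@[20:22],P7@[21:22]
[23] read 'b'  n7⇒n8 (fail-walked)

Matches: [[1,0],[1,6],[3,1],[5,0],[5,5],[7,1],[8,0],[8,6],[11,0],[11,5],[12,2],[14,0],[14,6],[16,0],[16,6],[18,0],[18,5],[19,0],[19,3],[19,7],[21,0],[21,5],[22,0],[22,3],[22,7]]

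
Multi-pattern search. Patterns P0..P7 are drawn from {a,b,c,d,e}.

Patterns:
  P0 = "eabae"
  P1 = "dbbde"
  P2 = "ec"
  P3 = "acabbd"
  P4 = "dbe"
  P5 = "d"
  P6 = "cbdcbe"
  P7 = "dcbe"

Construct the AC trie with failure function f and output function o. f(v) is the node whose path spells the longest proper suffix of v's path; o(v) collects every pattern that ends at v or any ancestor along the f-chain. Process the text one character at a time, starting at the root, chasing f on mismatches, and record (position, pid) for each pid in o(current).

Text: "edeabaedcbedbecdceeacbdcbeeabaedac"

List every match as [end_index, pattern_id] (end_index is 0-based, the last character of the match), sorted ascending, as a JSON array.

Build:
Trie nodes:
  n0 'ε': a→12 c→19 d→6 e→1
  n1 'e': a→2 c→11
  n2 'ea': b→3
  n3 'eab': a→4
  n4 'eaba': e→5
  n5 'eabae': ·  ←P0
  n6 'd': b→7 c→25  ←P5
  n7 'db': b→8 e→18
  n8 'dbb': d→9
  n9 'dbbd': e→10
  n10 'dbbde': ·  ←P1
  n11 'ec': ·  ←P2
  n12 'a': c→13
  n13 'ac': a→14
  n14 'aca': b→15
  n15 'acab': b→16
  n16 'acabb': d→17
  n17 'acabbd': ·  ←P3
  n18 'dbe': ·  ←P4
  n19 'c': b→20
  n20 'cb': d→21
  n21 'cbd': c→22
  n22 'cbdc': b→23
  n23 'cbdcb': e→24
  n24 'cbdcbe': ·  ←P6
  n25 'dc': b→26
  n26 'dcb': e→27
  n27 'dcbe': ·  ←P7

BFS fail/out derivation:
  fail(1) 'e': from fail(0)=0 chase 'e': 0 ⇒ 0;  out=∅∪out(0)=∅
  fail(6) 'd': from fail(0)=0 chase 'd': 0 ⇒ 0;  out={5}∪out(0)={5}
  fail(12) 'a': from fail(0)=0 chase 'a': 0 ⇒ 0;  out=∅∪out(0)=∅
  fail(19) 'c': from fail(0)=0 chase 'c': 0 ⇒ 0;  out=∅∪out(0)=∅
  fail(2) 'ea': from fail(1)=0 chase 'a': 0 ⇒ 12;  out=∅∪out(12)=∅
  fail(7) 'db': from fail(6)=0 chase 'b': 0 ⇒ 0;  out=∅∪out(0)=∅
  fail(11) 'ec': from fail(1)=0 chase 'c': 0 ⇒ 19;  out={2}∪out(19)={2}
  fail(13) 'ac': from fail(12)=0 chase 'c': 0 ⇒ 19;  out=∅∪out(19)=∅
  fail(20) 'cb': from fail(19)=0 chase 'b': 0 ⇒ 0;  out=∅∪out(0)=∅
  fail(25) 'dc': from fail(6)=0 chase 'c': 0 ⇒ 19;  out=∅∪out(19)=∅
  fail(3) 'eab': from fail(2)=12 chase 'b': 12→0 ⇒ 0;  out=∅∪out(0)=∅
  fail(8) 'dbb': from fail(7)=0 chase 'b': 0 ⇒ 0;  out=∅∪out(0)=∅
  fail(14) 'aca': from fail(13)=19 chase 'a': 19→0 ⇒ 12;  out=∅∪out(12)=∅
  fail(18) 'dbe': from fail(7)=0 chase 'e': 0 ⇒ 1;  out={4}∪out(1)={4}
  fail(21) 'cbd': from fail(20)=0 chase 'd': 0 ⇒ 6;  out=∅∪out(6)={5}
  fail(26) 'dcb': from fail(25)=19 chase 'b': 19 ⇒ 20;  out=∅∪out(20)=∅
  fail(4) 'eaba': from fail(3)=0 chase 'a': 0 ⇒ 12;  out=∅∪out(12)=∅
  fail(9) 'dbbd': from fail(8)=0 chase 'd': 0 ⇒ 6;  out=∅∪out(6)={5}
  fail(15) 'acab': from fail(14)=12 chase 'b': 12→0 ⇒ 0;  out=∅∪out(0)=∅
  fail(22) 'cbdc': from fail(21)=6 chase 'c': 6 ⇒ 25;  out=∅∪out(25)=∅
  fail(27) 'dcbe': from fail(26)=20 chase 'e': 20→0 ⇒ 1;  out={7}∪out(1)={7}
  fail(5) 'eabae': from fail(4)=12 chase 'e': 12→0 ⇒ 1;  out={0}∪out(1)={0}
  fail(10) 'dbbde': from fail(9)=6 chase 'e': 6→0 ⇒ 1;  out={1}∪out(1)={1}
  fail(16) 'acabb': from fail(15)=0 chase 'b': 0 ⇒ 0;  out=∅∪out(0)=∅
  fail(23) 'cbdcb': from fail(22)=25 chase 'b': 25 ⇒ 26;  out=∅∪out(26)=∅
  fail(17) 'acabbd': from fail(16)=0 chase 'd': 0 ⇒ 6;  out={3}∪out(6)={3,5}
  fail(24) 'cbdcbe': from fail(23)=26 chase 'e': 26 ⇒ 27;  out={6}∪out(27)={6,7}

Text stream:
pos 0 'e': at 1
pos 1 'd': at 6 (fail-walked)  emit P5@[1:1]
pos 2 'e': at 1 (fail-walked)
pos 3 'a': at 2
pos 4 'b': at 3
pos 5 'a': at 4
pos 6 'e': at 5  emit P0@[2:6]
pos 7 'd': at 6 (fail-walked)  emit P5@[7:7]
pos 8 'c': at 25
pos 9 'b': at 26
pos 10 'e': at 27  emit P7@[7:10]
pos 11 'd': at 6 (fail-walked)  emit P5@[11:11]
pos 12 'b': at 7
pos 13 'e': at 18  emit P4@[11:13]
pos 14 'c': at 11 (fail-walked)  emit P2@[13:14]
pos 15 'd': at 6 (fail-walked)  emit P5@[15:15]
pos 16 'c': at 25
pos 17 'e': at 1 (fail-walked)
pos 18 'e': at 1 (fail-walked)
pos 19 'a': at 2
pos 20 'c': at 13 (fail-walked)
pos 21 'b': at 20 (fail-walked)
pos 22 'd': at 21  emit P5@[22:22]
pos 23 'c': at 22
pos 24 'b': at 23
pos 25 'e': at 24  emit P6@[20:25],P7@[22:25]
pos 26 'e': at 1 (fail-walked)
pos 27 'a': at 2
pos 28 'b': at 3
pos 29 'a': at 4
pos 30 'e': at 5  emit P0@[26:30]
pos 31 'd': at 6 (fail-walked)  emit P5@[31:31]
pos 32 'a': at 12 (fail-walked)
pos 33 'c': at 13

Matches: [[1,5],[6,0],[7,5],[10,7],[11,5],[13,4],[14,2],[15,5],[22,5],[25,6],[25,7],[30,0],[31,5]]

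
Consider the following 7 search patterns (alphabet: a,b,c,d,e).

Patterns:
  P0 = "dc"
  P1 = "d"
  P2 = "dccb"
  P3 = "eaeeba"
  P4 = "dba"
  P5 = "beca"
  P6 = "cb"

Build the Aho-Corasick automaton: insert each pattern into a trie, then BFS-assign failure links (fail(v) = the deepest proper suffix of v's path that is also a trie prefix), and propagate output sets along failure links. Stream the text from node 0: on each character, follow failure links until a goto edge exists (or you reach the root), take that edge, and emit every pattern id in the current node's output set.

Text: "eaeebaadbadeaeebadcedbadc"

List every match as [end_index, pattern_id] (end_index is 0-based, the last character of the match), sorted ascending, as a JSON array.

Build:
Trie nodes:
  0='ε' goto b→13 c→17 d→1 e→5
  1='d' goto b→11 c→2  ←P1
  2='dc' goto c→3  ←P0
  3='dcc' goto b→4
  4='dccb' goto ·  ←P2
  5='e' goto a→6
  6='ea' goto e→7
  7='eae' goto e→8
  8='eaee' goto b→9
  9='eaeeb' goto a→10
  10='eaeeba' goto ·  ←P3
  11='db' goto a→12
  12='dba' goto ·  ←P4
  13='b' goto e→14
  14='be' goto c→15
  15='bec' goto a→16
  16='beca' goto ·  ←P5
  17='c' goto b→18
  18='cb' goto ·  ←P6

Failure links (BFS by depth):
  n1('d'): parent n0 fail=0; on 'd' 0 → fail=0;  out {1}∪∅={1}
  n5('e'): parent n0 fail=0; on 'e' 0 → fail=0;  out ∅∪∅=∅
  n13('b'): parent n0 fail=0; on 'b' 0 → fail=0;  out ∅∪∅=∅
  n17('c'): parent n0 fail=0; on 'c' 0 → fail=0;  out ∅∪∅=∅
  n2('dc'): parent n1 fail=0; on 'c' 0 → fail=17;  out {0}∪∅={0}
  n6('ea'): parent n5 fail=0; on 'a' 0 → fail=0;  out ∅∪∅=∅
  n11('db'): parent n1 fail=0; on 'b' 0 → fail=13;  out ∅∪∅=∅
  n14('be'): parent n13 fail=0; on 'e' 0 → fail=5;  out ∅∪∅=∅
  n18('cb'): parent n17 fail=0; on 'b' 0 → fail=13;  out {6}∪∅={6}
  n3('dcc'): parent n2 fail=17; on 'c' 17→0 → fail=17;  out ∅∪∅=∅
  n7('eae'): parent n6 fail=0; on 'e' 0 → fail=5;  out ∅∪∅=∅
  n12('dba'): parent n11 fail=13; on 'a' 13→0 → fail=0;  out {4}∪∅={4}
  n15('bec'): parent n14 fail=5; on 'c' 5→0 → fail=17;  out ∅∪∅=∅
  n4('dccb'): parent n3 fail=17; on 'b' 17 → fail=18;  out {2}∪{6}={2,6}
  n8('eaee'): parent n7 fail=5; on 'e' 5→0 → fail=5;  out ∅∪∅=∅
  n16('beca'): parent n15 fail=17; on 'a' 17→0 → fail=0;  out {5}∪∅={5}
  n9('eaeeb'): parent n8 fail=5; on 'b' 5→0 → fail=13;  out ∅∪∅=∅
  n10('eaeeba'): parent n9 fail=13; on 'a' 13→0 → fail=0;  out {3}∪∅={3}

Text stream:
pos 0 'e': at 5
pos 1 'a': at 6
pos 2 'e': at 7
pos 3 'e': at 8
pos 4 'b': at 9
pos 5 'a': at 10  → match P3@[0:5]
pos 6 'a': at 0 (via fail)
pos 7 'd': at 1  → match P1@[7:7]
pos 8 'b': at 11
pos 9 'a': at 12  → match P4@[7:9]
pos 10 'd': at 1 (via fail)  → match P1@[10:10]
pos 11 'e': at 5 (via fail)
pos 12 'a': at 6
pos 13 'e': at 7
pos 14 'e': at 8
pos 15 'b': at 9
pos 16 'a': at 10  → match P3@[11:16]
pos 17 'd': at 1 (via fail)  → match P1@[17:17]
pos 18 'c': at 2  → match P0@[17:18]
pos 19 'e': at 5 (via fail)
pos 20 'd': at 1 (via fail)  → match P1@[20:20]
pos 21 'b': at 11
pos 22 'a': at 12  → match P4@[20:22]
pos 23 'd': at 1 (via fail)  → match P1@[23:23]
pos 24 'c': at 2  → match P0@[23:24]

All matches (sorted): [[5,3],[7,1],[9,4],[10,1],[16,3],[17,1],[18,0],[20,1],[22,4],[23,1],[24,0]]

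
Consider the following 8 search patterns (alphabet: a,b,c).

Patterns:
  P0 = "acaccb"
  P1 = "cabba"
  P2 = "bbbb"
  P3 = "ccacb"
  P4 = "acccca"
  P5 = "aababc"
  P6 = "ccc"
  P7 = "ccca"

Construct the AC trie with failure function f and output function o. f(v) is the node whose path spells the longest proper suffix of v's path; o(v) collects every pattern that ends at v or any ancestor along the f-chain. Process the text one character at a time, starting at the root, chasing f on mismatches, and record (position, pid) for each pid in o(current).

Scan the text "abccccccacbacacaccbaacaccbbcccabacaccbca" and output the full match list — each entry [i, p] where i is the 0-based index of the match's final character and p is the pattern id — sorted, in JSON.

Build automaton:
Trie (insert patterns):
  n0 'ε': a→1 b→12 c→7
  n1 'a': a→24 c→2
  n2 'ac': a→3 c→20
  n3 'aca': c→4
  n4 'acac': c→5
  n5 'acacc': b→6
  n6 'acaccb': ·  [P0 ends]
  n7 'c': a→8 c→16
  n8 'ca': b→9
  n9 'cab': b→10
  n10 'cabb': a→11
  n11 'cabba': ·  [P1 ends]
  n12 'b': b→13
  n13 'bb': b→14
  n14 'bbb': b→15
  n15 'bbbb': ·  [P2 ends]
  n16 'cc': a→17 c→29
  n17 'cca': c→18
  n18 'ccac': b→19
  n19 'ccacb': ·  [P3 ends]
  n20 'acc': c→21
  n21 'accc': c→22
  n22 'acccc': a→23
  n23 'acccca': ·  [P4 ends]
  n24 'aa': b→25
  n25 'aab': a→26
  n26 'aaba': b→27
  n27 'aabab': c→28
  n28 'aababc': ·  [P5 ends]
  n29 'ccc': a→30  [P6 ends]
  n30 'ccca': ·  [P7 ends]

Failure links (BFS by depth):
  n1('a'): parent n0 fail=0; on 'a' 0 → fail=0;  out ∅∪∅=∅
  n7('c'): parent n0 fail=0; on 'c' 0 → fail=0;  out ∅∪∅=∅
  n12('b'): parent n0 fail=0; on 'b' 0 → fail=0;  out ∅∪∅=∅
  n2('ac'): parent n1 fail=0; on 'c' 0 → fail=7;  out ∅∪∅=∅
  n8('ca'): parent n7 fail=0; on 'a' 0 → fail=1;  out ∅∪∅=∅
  n13('bb'): parent n12 fail=0; on 'b' 0 → fail=12;  out ∅∪∅=∅
  n16('cc'): parent n7 fail=0; on 'c' 0 → fail=7;  out ∅∪∅=∅
  n24('aa'): parent n1 fail=0; on 'a' 0 → fail=1;  out ∅∪∅=∅
  n3('aca'): parent n2 fail=7; on 'a' 7 → fail=8;  out ∅∪∅=∅
  n9('cab'): parent n8 fail=1; on 'b' 1→0 → fail=12;  out ∅∪∅=∅
  n14('bbb'): parent n13 fail=12; on 'b' 12 → fail=13;  out ∅∪∅=∅
  n17('cca'): parent n16 fail=7; on 'a' 7 → fail=8;  out ∅∪∅=∅
  n20('acc'): parent n2 fail=7; on 'c' 7 → fail=16;  out ∅∪∅=∅
  n25('aab'): parent n24 fail=1; on 'b' 1→0 → fail=12;  out ∅∪∅=∅
  n29('ccc'): parent n16 fail=7; on 'c' 7 → fail=16;  out {6}∪∅={6}
  n4('acac'): parent n3 fail=8; on 'c' 8→1 → fail=2;  out ∅∪∅=∅
  n10('cabb'): parent n9 fail=12; on 'b' 12 → fail=13;  out ∅∪∅=∅
  n15('bbbb'): parent n14 fail=13; on 'b' 13 → fail=14;  out {2}∪∅={2}
  n18('ccac'): parent n17 fail=8; on 'c' 8→1 → fail=2;  out ∅∪∅=∅
  n21('accc'): parent n20 fail=16; on 'c' 16 → fail=29;  out ∅∪{6}={6}
  n26('aaba'): parent n25 fail=12; on 'a' 12→0 → fail=1;  out ∅∪∅=∅
  n30('ccca'): parent n29 fail=16; on 'a' 16 → fail=17;  out {7}∪∅={7}
  n5('acacc'): parent n4 fail=2; on 'c' 2 → fail=20;  out ∅∪∅=∅
  n11('cabba'): parent n10 fail=13; on 'a' 13→12→0 → fail=1;  out {1}∪∅={1}
  n19('ccacb'): parent n18 fail=2; on 'b' 2→7→0 → fail=12;  out {3}∪∅={3}
  n22('acccc'): parent n21 fail=29; on 'c' 29→16 → fail=29;  out ∅∪{6}={6}
  n27('aabab'): parent n26 fail=1; on 'b' 1→0 → fail=12;  out ∅∪∅=∅
  n6('acaccb'): parent n5 fail=20; on 'b' 20→16→7→0 → fail=12;  out {0}∪∅={0}
  n23('acccca'): parent n22 fail=29; on 'a' 29 → fail=30;  out {4}∪{7}={4,7}
  n28('aababc'): parent n27 fail=12; on 'c' 12→0 → fail=7;  out {5}∪∅={5}

Run:
[0] read 'a'  n0⇒n1
[1] read 'b'  n1⇒n12 (via fail)
[2] read 'c'  n12⇒n7 (via fail)
[3] read 'c'  n7⇒n16
[4] read 'c'  n16⇒n29  emit P6@[2:4]
[5] read 'c'  n29⇒n29 (via fail)  emit P6@[3:5]
[6] read 'c'  n29⇒n29 (via fail)  emit P6@[4:6]
[7] read 'c'  n29⇒n29 (via fail)  emit P6@[5:7]
[8] read 'a'  n29⇒n30  emit P7@[5:8]
[9] read 'c'  n30⇒n18 (via fail)
[10] read 'b'  n18⇒n19  emit P3@[6:10]
[11] read 'a'  n19⇒n1 (via fail)
[12] read 'c'  n1⇒n2
[13] read 'a'  n2⇒n3
[14] read 'c'  n3⇒n4
[15] read 'a'  n4⇒n3 (via fail)
[16] read 'c'  n3⇒n4
[17] read 'c'  n4⇒n5
[18] read 'b'  n5⇒n6  emit P0@[13:18]
[19] read 'a'  n6⇒n1 (via fail)
[20] read 'a'  n1⇒n24
[21] read 'c'  n24⇒n2 (via fail)
[22] read 'a'  n2⇒n3
[23] read 'c'  n3⇒n4
[24] read 'c'  n4⇒n5
[25] read 'b'  n5⇒n6  emit P0@[20:25]
[26] read 'b'  n6⇒n13 (via fail)
[27] read 'c'  n13⇒n7 (via fail)
[28] read 'c'  n7⇒n16
[29] read 'c'  n16⇒n29  emit P6@[27:29]
[30] read 'a'  n29⇒n30  emit P7@[27:30]
[31] read 'b'  n30⇒n9 (via fail)
[32] read 'a'  n9⇒n1 (via fail)
[33] read 'c'  n1⇒n2
[34] read 'a'  n2⇒n3
[35] read 'c'  n3⇒n4
[36] read 'c'  n4⇒n5
[37] read 'b'  n5⇒n6  emit P0@[32:37]
[38] read 'c'  n6⇒n7 (via fail)
[39] read 'a'  n7⇒n8

All matches (sorted): [[4,6],[5,6],[6,6],[7,6],[8,7],[10,3],[18,0],[25,0],[29,6],[30,7],[37,0]]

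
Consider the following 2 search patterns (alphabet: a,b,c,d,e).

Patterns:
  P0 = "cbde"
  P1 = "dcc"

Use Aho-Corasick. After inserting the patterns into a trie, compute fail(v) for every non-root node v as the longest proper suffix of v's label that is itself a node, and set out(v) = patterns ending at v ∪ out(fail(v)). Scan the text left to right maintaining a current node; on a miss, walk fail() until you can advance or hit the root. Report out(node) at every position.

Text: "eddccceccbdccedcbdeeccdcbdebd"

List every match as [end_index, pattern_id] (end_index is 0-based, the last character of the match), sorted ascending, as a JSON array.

Construct AC machine:
Trie (insert patterns):
  0='ε' goto c→1 d→5
  1='c' goto b→2
  2='cb' goto d→3
  3='cbd' goto e→4
  4='cbde' goto ·  [P0 ends]
  5='d' goto c→6
  6='dc' goto c→7
  7='dcc' goto ·  [P1 ends]

BFS fail/out derivation:
  fail(1) 'c': from fail(0)=0 chase 'c': 0 ⇒ 0;  out=∅∪out(0)=∅
  fail(5) 'd': from fail(0)=0 chase 'd': 0 ⇒ 0;  out=∅∪out(0)=∅
  fail(2) 'cb': from fail(1)=0 chase 'b': 0 ⇒ 0;  out=∅∪out(0)=∅
  fail(6) 'dc': from fail(5)=0 chase 'c': 0 ⇒ 1;  out=∅∪out(1)=∅
  fail(3) 'cbd': from fail(2)=0 chase 'd': 0 ⇒ 5;  out=∅∪out(5)=∅
  fail(7) 'dcc': from fail(6)=1 chase 'c': 1→0 ⇒ 1;  out={1}∪out(1)={1}
  fail(4) 'cbde': from fail(3)=5 chase 'e': 5→0 ⇒ 0;  out={0}∪out(0)={0}

Scan:
[0] read 'e'  n0⇒n0
[1] read 'd'  n0⇒n5
[2] read 'd'  n5⇒n5 (via fail)
[3] read 'c'  n5⇒n6
[4] read 'c'  n6⇒n7  → match P1@[2:4]
[5] read 'c'  n7⇒n1 (via fail)
[6] read 'e'  n1⇒n0 (via fail)
[7] read 'c'  n0⇒n1
[8] read 'c'  n1⇒n1 (via fail)
[9] read 'b'  n1⇒n2
[10] read 'd'  n2⇒n3
[11] read 'c'  n3⇒n6 (via fail)
[12] read 'c'  n6⇒n7  → match P1@[10:12]
[13] read 'e'  n7⇒n0 (via fail)
[14] read 'd'  n0⇒n5
[15] read 'c'  n5⇒n6
[16] read 'b'  n6⇒n2 (via fail)
[17] read 'd'  n2⇒n3
[18] read 'e'  n3⇒n4  → match P0@[15:18]
[19] read 'e'  n4⇒n0 (via fail)
[20] read 'c'  n0⇒n1
[21] read 'c'  n1⇒n1 (via fail)
[22] read 'd'  n1⇒n5 (via fail)
[23] read 'c'  n5⇒n6
[24] read 'b'  n6⇒n2 (via fail)
[25] read 'd'  n2⇒n3
[26] read 'e'  n3⇒n4  → match P0@[23:26]
[27] read 'b'  n4⇒n0 (via fail)
[28] read 'd'  n0⇒n5

Result: [[4,1],[12,1],[18,0],[26,0]]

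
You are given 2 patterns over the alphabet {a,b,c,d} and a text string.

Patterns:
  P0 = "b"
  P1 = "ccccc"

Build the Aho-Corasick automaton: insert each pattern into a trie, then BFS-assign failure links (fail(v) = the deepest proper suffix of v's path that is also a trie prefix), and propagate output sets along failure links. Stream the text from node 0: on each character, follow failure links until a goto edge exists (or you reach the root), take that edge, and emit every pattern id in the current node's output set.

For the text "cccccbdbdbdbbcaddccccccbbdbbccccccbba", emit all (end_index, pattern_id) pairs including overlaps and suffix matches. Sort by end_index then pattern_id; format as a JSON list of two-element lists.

Build:
Trie nodes:
  0='ε' goto b→1 c→2
  1='b' goto ·  ←P0
  2='c' goto c→3
  3='cc' goto c→4
  4='ccc' goto c→5
  5='cccc' goto c→6
  6='ccccc' goto ·  ←P1

Failure links (BFS by depth):
  n1('b'): parent n0 fail=0; on 'b' 0 → fail=0;  out {0}∪∅={0}
  n2('c'): parent n0 fail=0; on 'c' 0 → fail=0;  out ∅∪∅=∅
  n3('cc'): parent n2 fail=0; on 'c' 0 → fail=2;  out ∅∪∅=∅
  n4('ccc'): parent n3 fail=2; on 'c' 2 → fail=3;  out ∅∪∅=∅
  n5('cccc'): parent n4 fail=3; on 'c' 3 → fail=4;  out ∅∪∅=∅
  n6('ccccc'): parent n5 fail=4; on 'c' 4 → fail=5;  out {1}∪∅={1}

Text stream:
pos 0 'c': at 2
pos 1 'c': at 3
pos 2 'c': at 4
pos 3 'c': at 5
pos 4 'c': at 6  emit P1@[0:4]
pos 5 'b': at 1 (fail-walked)  emit P0@[5:5]
pos 6 'd': at 0 (fail-walked)
pos 7 'b': at 1  emit P0@[7:7]
pos 8 'd': at 0 (fail-walked)
pos 9 'b': at 1  emit P0@[9:9]
pos 10 'd': at 0 (fail-walked)
pos 11 'b': at 1  emit P0@[11:11]
pos 12 'b': at 1 (fail-walked)  emit P0@[12:12]
pos 13 'c': at 2 (fail-walked)
pos 14 'a': at 0 (fail-walked)
pos 15 'd': at 0
pos 16 'd': at 0
pos 17 'c': at 2
pos 18 'c': at 3
pos 19 'c': at 4
pos 20 'c': at 5
pos 21 'c': at 6  emit P1@[17:21]
pos 22 'c': at 6 (fail-walked)  emit P1@[18:22]
pos 23 'b': at 1 (fail-walked)  emit P0@[23:23]
pos 24 'b': at 1 (fail-walked)  emit P0@[24:24]
pos 25 'd': at 0 (fail-walked)
pos 26 'b': at 1  emit P0@[26:26]
pos 27 'b': at 1 (fail-walked)  emit P0@[27:27]
pos 28 'c': at 2 (fail-walked)
pos 29 'c': at 3
pos 30 'c': at 4
pos 31 'c': at 5
pos 32 'c': at 6  emit P1@[28:32]
pos 33 'c': at 6 (fail-walked)  emit P1@[29:33]
pos 34 'b': at 1 (fail-walked)  emit P0@[34:34]
pos 35 'b': at 1 (fail-walked)  emit P0@[35:35]
pos 36 'a': at 0 (fail-walked)

All matches (sorted): [[4,1],[5,0],[7,0],[9,0],[11,0],[12,0],[21,1],[22,1],[23,0],[24,0],[26,0],[27,0],[32,1],[33,1],[34,0],[35,0]]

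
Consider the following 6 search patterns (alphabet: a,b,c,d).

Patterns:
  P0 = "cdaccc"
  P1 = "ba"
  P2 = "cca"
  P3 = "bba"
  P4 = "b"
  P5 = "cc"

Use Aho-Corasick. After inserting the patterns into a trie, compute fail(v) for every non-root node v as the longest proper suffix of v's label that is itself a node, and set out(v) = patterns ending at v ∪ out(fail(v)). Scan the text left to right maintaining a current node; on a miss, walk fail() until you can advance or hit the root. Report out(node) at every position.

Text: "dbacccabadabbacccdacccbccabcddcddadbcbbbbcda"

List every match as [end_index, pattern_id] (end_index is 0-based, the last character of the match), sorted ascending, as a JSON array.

Construct AC machine:
Trie nodes:
  0='ε' goto b→7 c→1
  1='c' goto c→9 d→2
  2='cd' goto a→3
  3='cda' goto c→4
  4='cdac' goto c→5
  5='cdacc' goto c→6
  6='cdaccc' goto ·  [P0 ends]
  7='b' goto a→8 b→11  [P4 ends]
  8='ba' goto ·  [P1 ends]
  9='cc' goto a→10  [P5 ends]
  10='cca' goto ·  [P2 ends]
  11='bb' goto a→12
  12='bba' goto ·  [P3 ends]

BFS fail/out derivation:
  fail(1) 'c': from fail(0)=0 chase 'c': 0 ⇒ 0;  out=∅∪out(0)=∅
  fail(7) 'b': from fail(0)=0 chase 'b': 0 ⇒ 0;  out={4}∪out(0)={4}
  fail(2) 'cd': from fail(1)=0 chase 'd': 0 ⇒ 0;  out=∅∪out(0)=∅
  fail(8) 'ba': from fail(7)=0 chase 'a': 0 ⇒ 0;  out={1}∪out(0)={1}
  fail(9) 'cc': from fail(1)=0 chase 'c': 0 ⇒ 1;  out={5}∪out(1)={5}
  fail(11) 'bb': from fail(7)=0 chase 'b': 0 ⇒ 7;  out=∅∪out(7)={4}
  fail(3) 'cda': from fail(2)=0 chase 'a': 0 ⇒ 0;  out=∅∪out(0)=∅
  fail(10) 'cca': from fail(9)=1 chase 'a': 1→0 ⇒ 0;  out={2}∪out(0)={2}
  fail(12) 'bba': from fail(11)=7 chase 'a': 7 ⇒ 8;  out={3}∪out(8)={1,3}
  fail(4) 'cdac': from fail(3)=0 chase 'c': 0 ⇒ 1;  out=∅∪out(1)=∅
  fail(5) 'cdacc': from fail(4)=1 chase 'c': 1 ⇒ 9;  out=∅∪out(9)={5}
  fail(6) 'cdaccc': from fail(5)=9 chase 'c': 9→1 ⇒ 9;  out={0}∪out(9)={0,5}

Scan:
[0] read 'd'  n0⇒n0
[1] read 'b'  n0⇒n7  → match P4@[1:1]
[2] read 'a'  n7⇒n8  → match P1@[1:2]
[3] read 'c'  n8⇒n1 (fail-walked)
[4] read 'c'  n1⇒n9  → match P5@[3:4]
[5] read 'c'  n9⇒n9 (fail-walked)  → match P5@[4:5]
[6] read 'a'  n9⇒n10  → match P2@[4:6]
[7] read 'b'  n10⇒n7 (fail-walked)  → match P4@[7:7]
[8] read 'a'  n7⇒n8  → match P1@[7:8]
[9] read 'd'  n8⇒n0 (fail-walked)
[10] read 'a'  n0⇒n0
[11] read 'b'  n0⇒n7  → match P4@[11:11]
[12] read 'b'  n7⇒n11  → match P4@[12:12]
[13] read 'a'  n11⇒n12  → match P1@[12:13],P3@[11:13]
[14] read 'c'  n12⇒n1 (fail-walked)
[15] read 'c'  n1⇒n9  → match P5@[14:15]
[16] read 'c'  n9⇒n9 (fail-walked)  → match P5@[15:16]
[17] read 'd'  n9⇒n2 (fail-walked)
[18] read 'a'  n2⇒n3
[19] read 'c'  n3⇒n4
[20] read 'c'  n4⇒n5  → match P5@[19:20]
[21] read 'c'  n5⇒n6  → match P0@[16:21],P5@[20:21]
[22] read 'b'  n6⇒n7 (fail-walked)  → match P4@[22:22]
[23] read 'c'  n7⇒n1 (fail-walked)
[24] read 'c'  n1⇒n9  → match P5@[23:24]
[25] read 'a'  n9⇒n10  → match P2@[23:25]
[26] read 'b'  n10⇒n7 (fail-walked)  → match P4@[26:26]
[27] read 'c'  n7⇒n1 (fail-walked)
[28] read 'd'  n1⇒n2
[29] read 'd'  n2⇒n0 (fail-walked)
[30] read 'c'  n0⇒n1
[31] read 'd'  n1⇒n2
[32] read 'd'  n2⇒n0 (fail-walked)
[33] read 'a'  n0⇒n0
[34] read 'd'  n0⇒n0
[35] read 'b'  n0⇒n7  → match P4@[35:35]
[36] read 'c'  n7⇒n1 (fail-walked)
[37] read 'b'  n1⇒n7 (fail-walked)  → match P4@[37:37]
[38] read 'b'  n7⇒n11  → match P4@[38:38]
[39] read 'b'  n11⇒n11 (fail-walked)  → match P4@[39:39]
[40] read 'b'  n11⇒n11 (fail-walked)  → match P4@[40:40]
[41] read 'c'  n11⇒n1 (fail-walked)
[42] read 'd'  n1⇒n2
[43] read 'a'  n2⇒n3

Matches: [[1,4],[2,1],[4,5],[5,5],[6,2],[7,4],[8,1],[11,4],[12,4],[13,1],[13,3],[15,5],[16,5],[20,5],[21,0],[21,5],[22,4],[24,5],[25,2],[26,4],[35,4],[37,4],[38,4],[39,4],[40,4]]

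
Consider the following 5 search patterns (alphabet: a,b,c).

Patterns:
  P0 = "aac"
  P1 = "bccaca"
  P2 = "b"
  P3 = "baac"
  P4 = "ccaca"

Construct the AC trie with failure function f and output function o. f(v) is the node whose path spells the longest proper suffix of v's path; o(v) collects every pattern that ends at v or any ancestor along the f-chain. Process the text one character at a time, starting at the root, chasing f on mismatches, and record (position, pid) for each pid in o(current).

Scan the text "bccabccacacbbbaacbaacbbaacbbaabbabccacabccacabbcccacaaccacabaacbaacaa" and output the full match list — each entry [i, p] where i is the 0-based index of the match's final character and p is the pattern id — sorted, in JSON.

Build:
Trie (insert patterns):
  0='ε' goto a→1 b→4 c→13
  1='a' goto a→2
  2='aa' goto c→3
  3='aac' goto ·  [P0 ends]
  4='b' goto a→10 c→5  [P2 ends]
  5='bc' goto c→6
  6='bcc' goto a→7
  7='bcca' goto c→8
  8='bccac' goto a→9
  9='bccaca' goto ·  [P1 ends]
  10='ba' goto a→11
  11='baa' goto c→12
  12='baac' goto ·  [P3 ends]
  13='c' goto c→14
  14='cc' goto a→15
  15='cca' goto c→16
  16='ccac' goto a→17
  17='ccaca' goto ·  [P4 ends]

Failure links (BFS by depth):
  n1('a'): parent n0 fail=0; on 'a' 0 → fail=0;  out ∅∪∅=∅
  n4('b'): parent n0 fail=0; on 'b' 0 → fail=0;  out {2}∪∅={2}
  n13('c'): parent n0 fail=0; on 'c' 0 → fail=0;  out ∅∪∅=∅
  n2('aa'): parent n1 fail=0; on 'a' 0 → fail=1;  out ∅∪∅=∅
  n5('bc'): parent n4 fail=0; on 'c' 0 → fail=13;  out ∅∪∅=∅
  n10('ba'): parent n4 fail=0; on 'a' 0 → fail=1;  out ∅∪∅=∅
  n14('cc'): parent n13 fail=0; on 'c' 0 → fail=13;  out ∅∪∅=∅
  n3('aac'): parent n2 fail=1; on 'c' 1→0 → fail=13;  out {0}∪∅={0}
  n6('bcc'): parent n5 fail=13; on 'c' 13 → fail=14;  out ∅∪∅=∅
  n11('baa'): parent n10 fail=1; on 'a' 1 → fail=2;  out ∅∪∅=∅
  n15('cca'): parent n14 fail=13; on 'a' 13→0 → fail=1;  out ∅∪∅=∅
  n7('bcca'): parent n6 fail=14; on 'a' 14 → fail=15;  out ∅∪∅=∅
  n12('baac'): parent n11 fail=2; on 'c' 2 → fail=3;  out {3}∪{0}={0,3}
  n16('ccac'): parent n15 fail=1; on 'c' 1→0 → fail=13;  out ∅∪∅=∅
  n8('bccac'): parent n7 fail=15; on 'c' 15 → fail=16;  out ∅∪∅=∅
  n17('ccaca'): parent n16 fail=13; on 'a' 13→0 → fail=1;  out {4}∪∅={4}
  n9('bccaca'): parent n8 fail=16; on 'a' 16 → fail=17;  out {1}∪{4}={1,4}

Scan:
i=0 'b': node 0→4  emit P2@[0:0]
i=1 'c': node 4→5
i=2 'c': node 5→6
i=3 'a': node 6→7
i=4 'b': node 7→4 (fail-walked)  emit P2@[4:4]
i=5 'c': node 4→5
i=6 'c': node 5→6
i=7 'a': node 6→7
i=8 'c': node 7→8
i=9 'a': node 8→9  emit P1@[4:9],P4@[5:9]
i=10 'c': node 9→13 (fail-walked)
i=11 'b': node 13→4 (fail-walked)  emit P2@[11:11]
i=12 'b': node 4→4 (fail-walked)  emit P2@[12:12]
i=13 'b': node 4→4 (fail-walked)  emit P2@[13:13]
i=14 'a': node 4→10
i=15 'a': node 10→11
i=16 'c': node 11→12  emit P0@[14:16],P3@[13:16]
i=17 'b': node 12→4 (fail-walked)  emit P2@[17:17]
i=18 'a': node 4→10
i=19 'a': node 10→11
i=20 'c': node 11→12  emit P0@[18:20],P3@[17:20]
i=21 'b': node 12→4 (fail-walked)  emit P2@[21:21]
i=22 'b': node 4→4 (fail-walked)  emit P2@[22:22]
i=23 'a': node 4→10
i=24 'a': node 10→11
i=25 'c': node 11→12  emit P0@[23:25],P3@[22:25]
i=26 'b': node 12→4 (fail-walked)  emit P2@[26:26]
i=27 'b': node 4→4 (fail-walked)  emit P2@[27:27]
i=28 'a': node 4→10
i=29 'a': node 10→11
i=30 'b': node 11→4 (fail-walked)  emit P2@[30:30]
i=31 'b': node 4→4 (fail-walked)  emit P2@[31:31]
i=32 'a': node 4→10
i=33 'b': node 10→4 (fail-walked)  emit P2@[33:33]
i=34 'c': node 4→5
i=35 'c': node 5→6
i=36 'a': node 6→7
i=37 'c': node 7→8
i=38 'a': node 8→9  emit P1@[33:38],P4@[34:38]
i=39 'b': node 9→4 (fail-walked)  emit P2@[39:39]
i=40 'c': node 4→5
i=41 'c': node 5→6
i=42 'a': node 6→7
i=43 'c': node 7→8
i=44 'a': node 8→9  emit P1@[39:44],P4@[40:44]
i=45 'b': node 9→4 (fail-walked)  emit P2@[45:45]
i=46 'b': node 4→4 (fail-walked)  emit P2@[46:46]
i=47 'c': node 4→5
i=48 'c': node 5→6
i=49 'c': node 6→14 (fail-walked)
i=50 'a': node 14→15
i=51 'c': node 15→16
i=52 'a': node 16→17  emit P4@[48:52]
i=53 'a': node 17→2 (fail-walked)
i=54 'c': node 2→3  emit P0@[52:54]
i=55 'c': node 3→14 (fail-walked)
i=56 'a': node 14→15
i=57 'c': node 15→16
i=58 'a': node 16→17  emit P4@[54:58]
i=59 'b': node 17→4 (fail-walked)  emit P2@[59:59]
i=60 'a': node 4→10
i=61 'a': node 10→11
i=62 'c': node 11→12  emit P0@[60:62],P3@[59:62]
i=63 'b': node 12→4 (fail-walked)  emit P2@[63:63]
i=64 'a': node 4→10
i=65 'a': node 10→11
i=66 'c': node 11→12  emit P0@[64:66],P3@[63:66]
i=67 'a': node 12→1 (fail-walked)
i=68 'a': node 1→2

All matches (sorted): [[0,2],[4,2],[9,1],[9,4],[11,2],[12,2],[13,2],[16,0],[16,3],[17,2],[20,0],[20,3],[21,2],[22,2],[25,0],[25,3],[26,2],[27,2],[30,2],[31,2],[33,2],[38,1],[38,4],[39,2],[44,1],[44,4],[45,2],[46,2],[52,4],[54,0],[58,4],[59,2],[62,0],[62,3],[63,2],[66,0],[66,3]]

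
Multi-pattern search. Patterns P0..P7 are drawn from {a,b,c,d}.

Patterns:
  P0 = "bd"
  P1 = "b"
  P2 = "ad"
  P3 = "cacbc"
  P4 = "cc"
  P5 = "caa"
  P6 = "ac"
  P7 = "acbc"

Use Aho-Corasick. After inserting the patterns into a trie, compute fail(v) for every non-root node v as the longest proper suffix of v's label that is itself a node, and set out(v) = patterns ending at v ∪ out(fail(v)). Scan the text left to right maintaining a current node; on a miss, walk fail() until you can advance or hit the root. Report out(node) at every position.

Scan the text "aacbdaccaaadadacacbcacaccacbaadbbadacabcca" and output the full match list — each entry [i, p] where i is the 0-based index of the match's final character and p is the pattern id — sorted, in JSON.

Construct AC machine:
Trie nodes:
  0='ε' goto a→3 b→1 c→5
  1='b' goto d→2  [P1 ends]
  2='bd' goto ·  [P0 ends]
  3='a' goto c→12 d→4
  4='ad' goto ·  [P2 ends]
  5='c' goto a→6 c→10
  6='ca' goto a→11 c→7
  7='cac' goto b→8
  8='cacb' goto c→9
  9='cacbc' goto ·  [P3 ends]
  10='cc' goto ·  [P4 ends]
  11='caa' goto ·  [P5 ends]
  12='ac' goto b→13  [P6 ends]
  13='acb' goto c→14
  14='acbc' goto ·  [P7 ends]

Failure links (BFS by depth):
  fail(1) 'b': from fail(0)=0 chase 'b': 0 ⇒ 0;  out={1}∪out(0)={1}
  fail(3) 'a': from fail(0)=0 chase 'a': 0 ⇒ 0;  out=∅∪out(0)=∅
  fail(5) 'c': from fail(0)=0 chase 'c': 0 ⇒ 0;  out=∅∪out(0)=∅
  fail(2) 'bd': from fail(1)=0 chase 'd': 0 ⇒ 0;  out={0}∪out(0)={0}
  fail(4) 'ad': from fail(3)=0 chase 'd': 0 ⇒ 0;  out={2}∪out(0)={2}
  fail(6) 'ca': from fail(5)=0 chase 'a': 0 ⇒ 3;  out=∅∪out(3)=∅
  fail(10) 'cc': from fail(5)=0 chase 'c': 0 ⇒ 5;  out={4}∪out(5)={4}
  fail(12) 'ac': from fail(3)=0 chase 'c': 0 ⇒ 5;  out={6}∪out(5)={6}
  fail(7) 'cac': from fail(6)=3 chase 'c': 3 ⇒ 12;  out=∅∪out(12)={6}
  fail(11) 'caa': from fail(6)=3 chase 'a': 3→0 ⇒ 3;  out={5}∪out(3)={5}
  fail(13) 'acb': from fail(12)=5 chase 'b': 5→0 ⇒ 1;  out=∅∪out(1)={1}
  fail(8) 'cacb': from fail(7)=12 chase 'b': 12 ⇒ 13;  out=∅∪out(13)={1}
  fail(14) 'acbc': from fail(13)=1 chase 'c': 1→0 ⇒ 5;  out={7}∪out(5)={7}
  fail(9) 'cacbc': from fail(8)=13 chase 'c': 13 ⇒ 14;  out={3}∪out(14)={3,7}

Scan:
[0] read 'a'  n0⇒n3
[1] read 'a'  n3⇒n3 ·f
[2] read 'c'  n3⇒n12  emit P6@[1:2]
[3] read 'b'  n12⇒n13  emit P1@[3:3]
[4] read 'd'  n13⇒n2 ·f  emit P0@[3:4]
[5] read 'a'  n2⇒n3 ·f
[6] read 'c'  n3⇒n12  emit P6@[5:6]
[7] read 'c'  n12⇒n10 ·f  emit P4@[6:7]
[8] read 'a'  n10⇒n6 ·f
[9] read 'a'  n6⇒n11  emit P5@[7:9]
[10] read 'a'  n11⇒n3 ·f
[11] read 'd'  n3⇒n4  emit P2@[10:11]
[12] read 'a'  n4⇒n3 ·f
[13] read 'd'  n3⇒n4  emit P2@[12:13]
[14] read 'a'  n4⇒n3 ·f
[15] read 'c'  n3⇒n12  emit P6@[14:15]
[16] read 'a'  n12⇒n6 ·f
[17] read 'c'  n6⇒n7  emit P6@[16:17]
[18] read 'b'  n7⇒n8  emit P1@[18:18]
[19] read 'c'  n8⇒n9  emit P3@[15:19],P7@[16:19]
[20] read 'a'  n9⇒n6 ·f
[21] read 'c'  n6⇒n7  emit P6@[20:21]
[22] read 'a'  n7⇒n6 ·f
[23] read 'c'  n6⇒n7  emit P6@[22:23]
[24] read 'c'  n7⇒n10 ·f  emit P4@[23:24]
[25] read 'a'  n10⇒n6 ·f
[26] read 'c'  n6⇒n7  emit P6@[25:26]
[27] read 'b'  n7⇒n8  emit P1@[27:27]
[28] read 'a'  n8⇒n3 ·f
[29] read 'a'  n3⇒n3 ·f
[30] read 'd'  n3⇒n4  emit P2@[29:30]
[31] read 'b'  n4⇒n1 ·f  emit P1@[31:31]
[32] read 'b'  n1⇒n1 ·f  emit P1@[32:32]
[33] read 'a'  n1⇒n3 ·f
[34] read 'd'  n3⇒n4  emit P2@[33:34]
[35] read 'a'  n4⇒n3 ·f
[36] read 'c'  n3⇒n12  emit P6@[35:36]
[37] read 'a'  n12⇒n6 ·f
[38] read 'b'  n6⇒n1 ·f  emit P1@[38:38]
[39] read 'c'  n1⇒n5 ·f
[40] read 'c'  n5⇒n10  emit P4@[39:40]
[41] read 'a'  n10⇒n6 ·f

Matches: [[2,6],[3,1],[4,0],[6,6],[7,4],[9,5],[11,2],[13,2],[15,6],[17,6],[18,1],[19,3],[19,7],[21,6],[23,6],[24,4],[26,6],[27,1],[30,2],[31,1],[32,1],[34,2],[36,6],[38,1],[40,4]]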